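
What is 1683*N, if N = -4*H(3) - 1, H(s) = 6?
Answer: -42075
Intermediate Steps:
N = -25 (N = -4*6 - 1 = -24 - 1 = -25)
1683*N = 1683*(-25) = -42075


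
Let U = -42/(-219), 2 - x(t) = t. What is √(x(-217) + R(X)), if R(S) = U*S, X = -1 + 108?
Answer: √1276405/73 ≈ 15.476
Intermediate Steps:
X = 107
x(t) = 2 - t
U = 14/73 (U = -42*(-1/219) = 14/73 ≈ 0.19178)
R(S) = 14*S/73
√(x(-217) + R(X)) = √((2 - 1*(-217)) + (14/73)*107) = √((2 + 217) + 1498/73) = √(219 + 1498/73) = √(17485/73) = √1276405/73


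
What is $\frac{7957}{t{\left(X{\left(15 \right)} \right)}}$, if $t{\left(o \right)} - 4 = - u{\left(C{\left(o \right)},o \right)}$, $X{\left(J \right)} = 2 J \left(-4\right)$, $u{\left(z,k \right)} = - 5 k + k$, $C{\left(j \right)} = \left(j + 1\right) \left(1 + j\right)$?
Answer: $- \frac{7957}{476} \approx -16.716$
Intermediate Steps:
$C{\left(j \right)} = \left(1 + j\right)^{2}$ ($C{\left(j \right)} = \left(1 + j\right) \left(1 + j\right) = \left(1 + j\right)^{2}$)
$u{\left(z,k \right)} = - 4 k$
$X{\left(J \right)} = - 8 J$
$t{\left(o \right)} = 4 + 4 o$ ($t{\left(o \right)} = 4 - - 4 o = 4 + 4 o$)
$\frac{7957}{t{\left(X{\left(15 \right)} \right)}} = \frac{7957}{4 + 4 \left(\left(-8\right) 15\right)} = \frac{7957}{4 + 4 \left(-120\right)} = \frac{7957}{4 - 480} = \frac{7957}{-476} = 7957 \left(- \frac{1}{476}\right) = - \frac{7957}{476}$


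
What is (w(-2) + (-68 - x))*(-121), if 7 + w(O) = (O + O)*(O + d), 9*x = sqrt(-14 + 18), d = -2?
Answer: 64493/9 ≈ 7165.9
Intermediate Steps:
x = 2/9 (x = sqrt(-14 + 18)/9 = sqrt(4)/9 = (1/9)*2 = 2/9 ≈ 0.22222)
w(O) = -7 + 2*O*(-2 + O) (w(O) = -7 + (O + O)*(O - 2) = -7 + (2*O)*(-2 + O) = -7 + 2*O*(-2 + O))
(w(-2) + (-68 - x))*(-121) = ((-7 - 4*(-2) + 2*(-2)**2) + (-68 - 1*2/9))*(-121) = ((-7 + 8 + 2*4) + (-68 - 2/9))*(-121) = ((-7 + 8 + 8) - 614/9)*(-121) = (9 - 614/9)*(-121) = -533/9*(-121) = 64493/9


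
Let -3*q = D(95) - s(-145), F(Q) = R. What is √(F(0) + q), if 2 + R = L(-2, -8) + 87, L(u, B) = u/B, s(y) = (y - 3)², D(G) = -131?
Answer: √29721/2 ≈ 86.199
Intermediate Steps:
s(y) = (-3 + y)²
R = 341/4 (R = -2 + (-2/(-8) + 87) = -2 + (-2*(-⅛) + 87) = -2 + (¼ + 87) = -2 + 349/4 = 341/4 ≈ 85.250)
F(Q) = 341/4
q = 7345 (q = -(-131 - (-3 - 145)²)/3 = -(-131 - 1*(-148)²)/3 = -(-131 - 1*21904)/3 = -(-131 - 21904)/3 = -⅓*(-22035) = 7345)
√(F(0) + q) = √(341/4 + 7345) = √(29721/4) = √29721/2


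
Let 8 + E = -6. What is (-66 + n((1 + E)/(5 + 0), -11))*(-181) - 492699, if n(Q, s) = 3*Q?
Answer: -2396706/5 ≈ -4.7934e+5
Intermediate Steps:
E = -14 (E = -8 - 6 = -14)
(-66 + n((1 + E)/(5 + 0), -11))*(-181) - 492699 = (-66 + 3*((1 - 14)/(5 + 0)))*(-181) - 492699 = (-66 + 3*(-13/5))*(-181) - 492699 = (-66 - 39/5)*(-181) - 492699 = -369/5*(-181) - 492699 = 66789/5 - 492699 = -2396706/5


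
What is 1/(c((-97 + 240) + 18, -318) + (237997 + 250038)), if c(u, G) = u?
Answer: 1/488196 ≈ 2.0484e-6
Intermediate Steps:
1/(c((-97 + 240) + 18, -318) + (237997 + 250038)) = 1/(((-97 + 240) + 18) + (237997 + 250038)) = 1/((143 + 18) + 488035) = 1/(161 + 488035) = 1/488196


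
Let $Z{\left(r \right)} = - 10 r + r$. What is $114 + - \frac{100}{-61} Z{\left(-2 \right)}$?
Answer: $\frac{8754}{61} \approx 143.51$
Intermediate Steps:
$Z{\left(r \right)} = - 9 r$
$114 + - \frac{100}{-61} Z{\left(-2 \right)} = 114 + - \frac{100}{-61} \left(\left(-9\right) \left(-2\right)\right) = 114 + \left(-100\right) \left(- \frac{1}{61}\right) 18 = 114 + \frac{100}{61} \cdot 18 = 114 + \frac{1800}{61} = \frac{8754}{61}$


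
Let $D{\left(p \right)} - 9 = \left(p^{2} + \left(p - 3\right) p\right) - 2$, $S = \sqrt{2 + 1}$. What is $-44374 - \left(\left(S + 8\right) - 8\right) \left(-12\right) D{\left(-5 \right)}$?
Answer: $-44374 + 864 \sqrt{3} \approx -42878.0$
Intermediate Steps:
$S = \sqrt{3} \approx 1.732$
$D{\left(p \right)} = 7 + p^{2} + p \left(-3 + p\right)$ ($D{\left(p \right)} = 9 - \left(2 - p^{2} - \left(p - 3\right) p\right) = 9 - \left(2 - p^{2} - \left(-3 + p\right) p\right) = 9 - \left(2 - p^{2} - p \left(-3 + p\right)\right) = 9 + \left(-2 + p^{2} + p \left(-3 + p\right)\right) = 7 + p^{2} + p \left(-3 + p\right)$)
$-44374 - \left(\left(S + 8\right) - 8\right) \left(-12\right) D{\left(-5 \right)} = -44374 - \left(\left(\sqrt{3} + 8\right) - 8\right) \left(-12\right) \left(7 - -15 + 2 \left(-5\right)^{2}\right) = -44374 - \left(\left(8 + \sqrt{3}\right) - 8\right) \left(-12\right) \left(7 + 15 + 2 \cdot 25\right) = -44374 - \sqrt{3} \left(-12\right) \left(7 + 15 + 50\right) = -44374 - - 12 \sqrt{3} \cdot 72 = -44374 - - 864 \sqrt{3} = -44374 + 864 \sqrt{3}$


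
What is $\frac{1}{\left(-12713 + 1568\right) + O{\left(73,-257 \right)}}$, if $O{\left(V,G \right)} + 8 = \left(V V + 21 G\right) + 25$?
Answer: $- \frac{1}{11196} \approx -8.9318 \cdot 10^{-5}$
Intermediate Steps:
$O{\left(V,G \right)} = 17 + V^{2} + 21 G$ ($O{\left(V,G \right)} = -8 + \left(\left(V V + 21 G\right) + 25\right) = -8 + \left(\left(V^{2} + 21 G\right) + 25\right) = -8 + \left(25 + V^{2} + 21 G\right) = 17 + V^{2} + 21 G$)
$\frac{1}{\left(-12713 + 1568\right) + O{\left(73,-257 \right)}} = \frac{1}{\left(-12713 + 1568\right) + \left(17 + 73^{2} + 21 \left(-257\right)\right)} = \frac{1}{-11145 + \left(17 + 5329 - 5397\right)} = \frac{1}{-11145 - 51} = \frac{1}{-11196} = - \frac{1}{11196}$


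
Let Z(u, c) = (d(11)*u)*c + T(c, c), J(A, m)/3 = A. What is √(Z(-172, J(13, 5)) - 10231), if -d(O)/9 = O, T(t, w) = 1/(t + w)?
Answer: √3978090402/78 ≈ 808.62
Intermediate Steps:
J(A, m) = 3*A
d(O) = -9*O
Z(u, c) = 1/(2*c) - 99*c*u (Z(u, c) = ((-9*11)*u)*c + 1/(c + c) = (-99*u)*c + 1/(2*c) = -99*c*u + 1/(2*c) = 1/(2*c) - 99*c*u)
√(Z(-172, J(13, 5)) - 10231) = √((1/(2*((3*13))) - 99*3*13*(-172)) - 10231) = √(((½)/39 - 99*39*(-172)) - 10231) = √(((½)*(1/39) + 664092) - 10231) = √((1/78 + 664092) - 10231) = √(51799177/78 - 10231) = √(51001159/78) = √3978090402/78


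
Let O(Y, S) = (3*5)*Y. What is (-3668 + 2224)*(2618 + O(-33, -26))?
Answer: -3065612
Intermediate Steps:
O(Y, S) = 15*Y
(-3668 + 2224)*(2618 + O(-33, -26)) = (-3668 + 2224)*(2618 + 15*(-33)) = -1444*(2618 - 495) = -1444*2123 = -3065612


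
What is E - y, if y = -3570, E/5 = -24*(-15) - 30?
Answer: 5220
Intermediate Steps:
E = 1650 (E = 5*(-24*(-15) - 30) = 5*(360 - 30) = 5*330 = 1650)
E - y = 1650 - 1*(-3570) = 1650 + 3570 = 5220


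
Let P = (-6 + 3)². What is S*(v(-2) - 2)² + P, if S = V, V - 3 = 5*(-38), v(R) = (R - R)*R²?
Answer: -739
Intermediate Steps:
v(R) = 0 (v(R) = 0*R² = 0)
V = -187 (V = 3 + 5*(-38) = 3 - 190 = -187)
P = 9 (P = (-3)² = 9)
S = -187
S*(v(-2) - 2)² + P = -187*(0 - 2)² + 9 = -187*(-2)² + 9 = -187*4 + 9 = -748 + 9 = -739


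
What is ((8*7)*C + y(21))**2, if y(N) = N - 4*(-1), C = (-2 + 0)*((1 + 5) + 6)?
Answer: 1739761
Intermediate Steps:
C = -24 (C = -2*(6 + 6) = -2*12 = -24)
y(N) = 4 + N (y(N) = N + 4 = 4 + N)
((8*7)*C + y(21))**2 = ((8*7)*(-24) + (4 + 21))**2 = (56*(-24) + 25)**2 = (-1344 + 25)**2 = (-1319)**2 = 1739761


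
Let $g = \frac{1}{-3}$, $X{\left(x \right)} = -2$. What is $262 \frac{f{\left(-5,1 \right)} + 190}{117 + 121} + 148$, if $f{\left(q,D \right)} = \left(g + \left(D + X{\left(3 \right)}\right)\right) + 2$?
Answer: $\frac{127768}{357} \approx 357.89$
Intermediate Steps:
$g = - \frac{1}{3} \approx -0.33333$
$f{\left(q,D \right)} = - \frac{1}{3} + D$ ($f{\left(q,D \right)} = \left(- \frac{1}{3} + \left(D - 2\right)\right) + 2 = \left(- \frac{1}{3} + \left(-2 + D\right)\right) + 2 = \left(- \frac{7}{3} + D\right) + 2 = - \frac{1}{3} + D$)
$262 \frac{f{\left(-5,1 \right)} + 190}{117 + 121} + 148 = 262 \frac{\left(- \frac{1}{3} + 1\right) + 190}{117 + 121} + 148 = 262 \frac{\frac{2}{3} + 190}{238} + 148 = 262 \cdot \frac{572}{3} \cdot \frac{1}{238} + 148 = 262 \cdot \frac{286}{357} + 148 = \frac{74932}{357} + 148 = \frac{127768}{357}$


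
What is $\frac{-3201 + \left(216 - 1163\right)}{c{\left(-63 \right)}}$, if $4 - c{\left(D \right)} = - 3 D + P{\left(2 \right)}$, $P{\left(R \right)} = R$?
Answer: $\frac{244}{11} \approx 22.182$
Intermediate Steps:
$c{\left(D \right)} = 2 + 3 D$ ($c{\left(D \right)} = 4 - \left(- 3 D + 2\right) = 4 - \left(2 - 3 D\right) = 4 + \left(-2 + 3 D\right) = 2 + 3 D$)
$\frac{-3201 + \left(216 - 1163\right)}{c{\left(-63 \right)}} = \frac{-3201 + \left(216 - 1163\right)}{2 + 3 \left(-63\right)} = \frac{-3201 + \left(216 - 1163\right)}{2 - 189} = \frac{-3201 - 947}{-187} = \left(-4148\right) \left(- \frac{1}{187}\right) = \frac{244}{11}$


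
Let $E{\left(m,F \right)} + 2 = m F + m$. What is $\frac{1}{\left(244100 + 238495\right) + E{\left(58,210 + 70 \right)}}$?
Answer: $\frac{1}{498891} \approx 2.0044 \cdot 10^{-6}$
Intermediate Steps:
$E{\left(m,F \right)} = -2 + m + F m$ ($E{\left(m,F \right)} = -2 + \left(m F + m\right) = -2 + \left(F m + m\right) = -2 + \left(m + F m\right) = -2 + m + F m$)
$\frac{1}{\left(244100 + 238495\right) + E{\left(58,210 + 70 \right)}} = \frac{1}{\left(244100 + 238495\right) + \left(-2 + 58 + \left(210 + 70\right) 58\right)} = \frac{1}{482595 + \left(-2 + 58 + 280 \cdot 58\right)} = \frac{1}{482595 + \left(-2 + 58 + 16240\right)} = \frac{1}{482595 + 16296} = \frac{1}{498891}$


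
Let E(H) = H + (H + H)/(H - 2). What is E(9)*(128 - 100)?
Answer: 324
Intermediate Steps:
E(H) = H + 2*H/(-2 + H) (E(H) = H + (2*H)/(-2 + H) = H + 2*H/(-2 + H))
E(9)*(128 - 100) = (9**2/(-2 + 9))*(128 - 100) = (81/7)*28 = 324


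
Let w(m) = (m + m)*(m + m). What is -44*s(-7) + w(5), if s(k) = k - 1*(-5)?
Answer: 188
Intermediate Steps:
s(k) = 5 + k (s(k) = k + 5 = 5 + k)
w(m) = 4*m**2 (w(m) = (2*m)*(2*m) = 4*m**2)
-44*s(-7) + w(5) = -44*(5 - 7) + 4*5**2 = -44*(-2) + 4*25 = 88 + 100 = 188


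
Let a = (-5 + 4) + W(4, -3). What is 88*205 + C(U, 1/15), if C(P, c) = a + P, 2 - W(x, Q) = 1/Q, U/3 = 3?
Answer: 54151/3 ≈ 18050.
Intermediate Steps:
U = 9 (U = 3*3 = 9)
W(x, Q) = 2 - 1/Q
a = 4/3 (a = (-5 + 4) + (2 - 1/(-3)) = -1 + (2 - 1*(-⅓)) = -1 + (2 + ⅓) = -1 + 7/3 = 4/3 ≈ 1.3333)
C(P, c) = 4/3 + P
88*205 + C(U, 1/15) = 88*205 + (4/3 + 9) = 18040 + 31/3 = 54151/3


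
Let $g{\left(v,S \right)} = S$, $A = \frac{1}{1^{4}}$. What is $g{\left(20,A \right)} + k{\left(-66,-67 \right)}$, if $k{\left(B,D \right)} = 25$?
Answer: $26$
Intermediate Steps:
$A = 1$ ($A = 1^{-1} = 1$)
$g{\left(20,A \right)} + k{\left(-66,-67 \right)} = 1 + 25 = 26$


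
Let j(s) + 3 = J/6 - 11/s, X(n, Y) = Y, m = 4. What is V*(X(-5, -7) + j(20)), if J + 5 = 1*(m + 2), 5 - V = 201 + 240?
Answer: 67907/15 ≈ 4527.1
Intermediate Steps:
V = -436 (V = 5 - (201 + 240) = 5 - 1*441 = 5 - 441 = -436)
J = 1 (J = -5 + 1*(4 + 2) = -5 + 1*6 = -5 + 6 = 1)
j(s) = -17/6 - 11/s (j(s) = -3 + (1/6 - 11/s) = -3 + (1*(⅙) - 11/s) = -3 + (⅙ - 11/s) = -17/6 - 11/s)
V*(X(-5, -7) + j(20)) = -436*(-7 + (-17/6 - 11/20)) = -436*(-7 - 203/60) = -436*(-623/60) = 67907/15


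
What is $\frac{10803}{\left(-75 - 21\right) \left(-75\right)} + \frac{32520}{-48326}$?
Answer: $\frac{47986963}{57991200} \approx 0.82749$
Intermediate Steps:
$\frac{10803}{\left(-75 - 21\right) \left(-75\right)} + \frac{32520}{-48326} = \frac{10803}{\left(-96\right) \left(-75\right)} + 32520 \left(- \frac{1}{48326}\right) = \frac{10803}{7200} - \frac{16260}{24163} = 10803 \cdot \frac{1}{7200} - \frac{16260}{24163} = \frac{3601}{2400} - \frac{16260}{24163} = \frac{47986963}{57991200}$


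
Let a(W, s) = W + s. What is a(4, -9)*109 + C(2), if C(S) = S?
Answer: -543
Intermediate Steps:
a(4, -9)*109 + C(2) = (4 - 9)*109 + 2 = -5*109 + 2 = -545 + 2 = -543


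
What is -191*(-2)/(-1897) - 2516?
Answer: -4773234/1897 ≈ -2516.2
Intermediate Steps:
-191*(-2)/(-1897) - 2516 = 382*(-1/1897) - 2516 = -382/1897 - 2516 = -4773234/1897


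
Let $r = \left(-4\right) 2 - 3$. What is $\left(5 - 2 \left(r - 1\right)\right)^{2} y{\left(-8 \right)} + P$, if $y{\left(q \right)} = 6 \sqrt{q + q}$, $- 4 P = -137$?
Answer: $\frac{137}{4} + 20184 i \approx 34.25 + 20184.0 i$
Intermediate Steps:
$r = -11$ ($r = -8 - 3 = -11$)
$P = \frac{137}{4}$ ($P = \left(- \frac{1}{4}\right) \left(-137\right) = \frac{137}{4} \approx 34.25$)
$y{\left(q \right)} = 6 \sqrt{2} \sqrt{q}$ ($y{\left(q \right)} = 6 \sqrt{2 q} = 6 \sqrt{2} \sqrt{q}$)
$\left(5 - 2 \left(r - 1\right)\right)^{2} y{\left(-8 \right)} + P = \left(5 - 2 \left(-11 - 1\right)\right)^{2} \cdot 6 \sqrt{2} \sqrt{-8} + \frac{137}{4} = \left(5 - -24\right)^{2} \cdot 6 \sqrt{2} \cdot 2 i \sqrt{2} + \frac{137}{4} = \left(5 + 24\right)^{2} \cdot 24 i + \frac{137}{4} = 29^{2} \cdot 24 i + \frac{137}{4} = 841 \cdot 24 i + \frac{137}{4} = 20184 i + \frac{137}{4} = \frac{137}{4} + 20184 i$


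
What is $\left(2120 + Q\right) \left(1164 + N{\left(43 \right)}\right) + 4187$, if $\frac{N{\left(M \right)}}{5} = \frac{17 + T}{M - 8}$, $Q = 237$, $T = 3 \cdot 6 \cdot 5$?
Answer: $\frac{19486344}{7} \approx 2.7838 \cdot 10^{6}$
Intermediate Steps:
$T = 90$ ($T = 18 \cdot 5 = 90$)
$N{\left(M \right)} = \frac{535}{-8 + M}$ ($N{\left(M \right)} = 5 \frac{17 + 90}{M - 8} = 5 \frac{107}{-8 + M} = \frac{535}{-8 + M}$)
$\left(2120 + Q\right) \left(1164 + N{\left(43 \right)}\right) + 4187 = \left(2120 + 237\right) \left(1164 + \frac{535}{-8 + 43}\right) + 4187 = 2357 \left(1164 + \frac{535}{35}\right) + 4187 = 2357 \left(1164 + 535 \cdot \frac{1}{35}\right) + 4187 = 2357 \left(1164 + \frac{107}{7}\right) + 4187 = 2357 \cdot \frac{8255}{7} + 4187 = \frac{19457035}{7} + 4187 = \frac{19486344}{7}$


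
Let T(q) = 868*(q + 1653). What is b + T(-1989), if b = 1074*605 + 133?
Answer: 358255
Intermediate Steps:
T(q) = 1434804 + 868*q (T(q) = 868*(1653 + q) = 1434804 + 868*q)
b = 649903 (b = 649770 + 133 = 649903)
b + T(-1989) = 649903 + (1434804 + 868*(-1989)) = 649903 + (1434804 - 1726452) = 649903 - 291648 = 358255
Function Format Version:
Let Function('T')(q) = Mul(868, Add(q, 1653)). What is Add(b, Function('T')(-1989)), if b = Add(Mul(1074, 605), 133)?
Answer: 358255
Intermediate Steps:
Function('T')(q) = Add(1434804, Mul(868, q)) (Function('T')(q) = Mul(868, Add(1653, q)) = Add(1434804, Mul(868, q)))
b = 649903 (b = Add(649770, 133) = 649903)
Add(b, Function('T')(-1989)) = Add(649903, Add(1434804, Mul(868, -1989))) = Add(649903, Add(1434804, -1726452)) = Add(649903, -291648) = 358255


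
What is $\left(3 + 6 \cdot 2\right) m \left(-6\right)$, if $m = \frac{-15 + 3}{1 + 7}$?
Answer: $135$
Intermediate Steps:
$m = - \frac{3}{2}$ ($m = - \frac{12}{8} = \left(-12\right) \frac{1}{8} = - \frac{3}{2} \approx -1.5$)
$\left(3 + 6 \cdot 2\right) m \left(-6\right) = \left(3 + 6 \cdot 2\right) \left(- \frac{3}{2}\right) \left(-6\right) = \left(3 + 12\right) \left(- \frac{3}{2}\right) \left(-6\right) = 15 \left(- \frac{3}{2}\right) \left(-6\right) = \left(- \frac{45}{2}\right) \left(-6\right) = 135$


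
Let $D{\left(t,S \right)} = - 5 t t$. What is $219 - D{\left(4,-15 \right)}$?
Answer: $299$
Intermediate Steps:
$D{\left(t,S \right)} = - 5 t^{2}$
$219 - D{\left(4,-15 \right)} = 219 - - 5 \cdot 4^{2} = 219 - \left(-5\right) 16 = 219 - -80 = 219 + 80 = 299$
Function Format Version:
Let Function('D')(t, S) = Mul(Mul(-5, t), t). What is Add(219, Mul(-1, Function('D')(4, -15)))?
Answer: 299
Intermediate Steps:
Function('D')(t, S) = Mul(-5, Pow(t, 2))
Add(219, Mul(-1, Function('D')(4, -15))) = Add(219, Mul(-1, Mul(-5, Pow(4, 2)))) = Add(219, Mul(-1, Mul(-5, 16))) = Add(219, Mul(-1, -80)) = Add(219, 80) = 299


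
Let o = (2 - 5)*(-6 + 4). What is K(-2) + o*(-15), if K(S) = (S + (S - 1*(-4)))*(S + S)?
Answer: -90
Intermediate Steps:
K(S) = 2*S*(4 + 2*S) (K(S) = (S + (S + 4))*(2*S) = (S + (4 + S))*(2*S) = (4 + 2*S)*(2*S) = 2*S*(4 + 2*S))
o = 6 (o = -3*(-2) = 6)
K(-2) + o*(-15) = 4*(-2)*(2 - 2) + 6*(-15) = 4*(-2)*0 - 90 = 0 - 90 = -90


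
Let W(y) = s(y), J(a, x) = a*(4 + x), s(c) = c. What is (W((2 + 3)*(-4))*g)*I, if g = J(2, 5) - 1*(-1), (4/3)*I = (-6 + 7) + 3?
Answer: -1140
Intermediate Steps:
I = 3 (I = 3*((-6 + 7) + 3)/4 = 3*(1 + 3)/4 = (¾)*4 = 3)
W(y) = y
g = 19 (g = 2*(4 + 5) - 1*(-1) = 2*9 + 1 = 18 + 1 = 19)
(W((2 + 3)*(-4))*g)*I = (((2 + 3)*(-4))*19)*3 = ((5*(-4))*19)*3 = -20*19*3 = -380*3 = -1140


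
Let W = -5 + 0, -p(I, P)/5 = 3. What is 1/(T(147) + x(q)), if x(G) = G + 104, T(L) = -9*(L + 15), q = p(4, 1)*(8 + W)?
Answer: -1/1399 ≈ -0.00071480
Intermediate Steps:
p(I, P) = -15 (p(I, P) = -5*3 = -15)
W = -5
q = -45 (q = -15*(8 - 5) = -15*3 = -45)
T(L) = -135 - 9*L (T(L) = -9*(15 + L) = -135 - 9*L)
x(G) = 104 + G
1/(T(147) + x(q)) = 1/((-135 - 9*147) + (104 - 45)) = 1/((-135 - 1323) + 59) = 1/(-1458 + 59) = 1/(-1399) = -1/1399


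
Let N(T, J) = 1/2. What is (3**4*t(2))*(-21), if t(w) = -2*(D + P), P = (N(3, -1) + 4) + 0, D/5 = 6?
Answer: 117369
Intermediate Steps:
N(T, J) = 1/2
D = 30 (D = 5*6 = 30)
P = 9/2 (P = (1/2 + 4) + 0 = 9/2 + 0 = 9/2 ≈ 4.5000)
t(w) = -69 (t(w) = -2*(30 + 9/2) = -2*69/2 = -69)
(3**4*t(2))*(-21) = (3**4*(-69))*(-21) = (81*(-69))*(-21) = -5589*(-21) = 117369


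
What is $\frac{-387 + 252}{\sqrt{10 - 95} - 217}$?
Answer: $\frac{29295}{47174} + \frac{135 i \sqrt{85}}{47174} \approx 0.621 + 0.026384 i$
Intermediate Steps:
$\frac{-387 + 252}{\sqrt{10 - 95} - 217} = - \frac{135}{\sqrt{-85} - 217} = - \frac{135}{i \sqrt{85} - 217} = - \frac{135}{-217 + i \sqrt{85}}$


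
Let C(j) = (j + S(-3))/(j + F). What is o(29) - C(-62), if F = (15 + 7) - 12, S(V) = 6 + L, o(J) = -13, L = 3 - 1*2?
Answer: -731/52 ≈ -14.058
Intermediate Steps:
L = 1 (L = 3 - 2 = 1)
S(V) = 7 (S(V) = 6 + 1 = 7)
F = 10 (F = 22 - 12 = 10)
C(j) = (7 + j)/(10 + j) (C(j) = (j + 7)/(j + 10) = (7 + j)/(10 + j))
o(29) - C(-62) = -13 - (7 - 62)/(10 - 62) = -13 - (-55)/(-52) = -13 - (-1)*(-55)/52 = -13 - 1*55/52 = -13 - 55/52 = -731/52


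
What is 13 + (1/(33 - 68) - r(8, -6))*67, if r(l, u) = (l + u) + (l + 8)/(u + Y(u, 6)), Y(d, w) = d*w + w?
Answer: -29338/315 ≈ -93.136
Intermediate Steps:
Y(d, w) = w + d*w
r(l, u) = l + u + (8 + l)/(6 + 7*u) (r(l, u) = (l + u) + (l + 8)/(u + 6*(1 + u)) = (l + u) + (8 + l)/(u + (6 + 6*u)) = (l + u) + (8 + l)/(6 + 7*u) = l + u + (8 + l)/(6 + 7*u))
13 + (1/(33 - 68) - r(8, -6))*67 = 13 + (1/(33 - 68) - (8 + 6*(-6) + 7*8 + 7*(-6)**2 + 7*8*(-6))/(6 + 7*(-6)))*67 = 13 + (1/(-35) - (8 - 36 + 56 + 7*36 - 336)/(6 - 42))*67 = 13 + (-1/35 - (8 - 36 + 56 + 252 - 336)/(-36))*67 = 13 + (-1/35 - (-1)*(-56)/36)*67 = 13 + (-1/35 - 1*14/9)*67 = 13 + (-1/35 - 14/9)*67 = 13 - 499/315*67 = 13 - 33433/315 = -29338/315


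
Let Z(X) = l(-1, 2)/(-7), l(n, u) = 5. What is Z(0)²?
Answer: 25/49 ≈ 0.51020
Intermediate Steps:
Z(X) = -5/7 (Z(X) = 5/(-7) = 5*(-⅐) = -5/7)
Z(0)² = (-5/7)² = 25/49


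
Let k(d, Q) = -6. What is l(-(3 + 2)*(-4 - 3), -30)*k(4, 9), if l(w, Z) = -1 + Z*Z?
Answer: -5394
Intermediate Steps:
l(w, Z) = -1 + Z**2
l(-(3 + 2)*(-4 - 3), -30)*k(4, 9) = (-1 + (-30)**2)*(-6) = (-1 + 900)*(-6) = 899*(-6) = -5394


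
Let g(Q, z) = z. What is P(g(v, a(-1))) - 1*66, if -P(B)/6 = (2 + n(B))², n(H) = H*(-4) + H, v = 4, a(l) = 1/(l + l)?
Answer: -279/2 ≈ -139.50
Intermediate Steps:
a(l) = 1/(2*l)
n(H) = -3*H (n(H) = -4*H + H = -3*H)
P(B) = -6*(2 - 3*B)²
P(g(v, a(-1))) - 1*66 = -6*(-2 + 3*((½)/(-1)))² - 1*66 = -6*(-2 + 3*((½)*(-1)))² - 66 = -6*(-2 + 3*(-½))² - 66 = -6*(-2 - 3/2)² - 66 = -6*(-7/2)² - 66 = -6*49/4 - 66 = -147/2 - 66 = -279/2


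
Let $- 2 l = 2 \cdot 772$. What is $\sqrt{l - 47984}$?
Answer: $2 i \sqrt{12189} \approx 220.81 i$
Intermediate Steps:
$l = -772$ ($l = - \frac{2 \cdot 772}{2} = \left(- \frac{1}{2}\right) 1544 = -772$)
$\sqrt{l - 47984} = \sqrt{-772 - 47984} = \sqrt{-48756} = 2 i \sqrt{12189}$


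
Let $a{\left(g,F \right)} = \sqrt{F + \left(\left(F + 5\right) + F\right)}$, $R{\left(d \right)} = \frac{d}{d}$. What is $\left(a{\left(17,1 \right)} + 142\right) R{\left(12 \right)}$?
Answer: $142 + 2 \sqrt{2} \approx 144.83$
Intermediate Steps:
$R{\left(d \right)} = 1$
$a{\left(g,F \right)} = \sqrt{5 + 3 F}$ ($a{\left(g,F \right)} = \sqrt{F + \left(\left(5 + F\right) + F\right)} = \sqrt{F + \left(5 + 2 F\right)} = \sqrt{5 + 3 F}$)
$\left(a{\left(17,1 \right)} + 142\right) R{\left(12 \right)} = \left(\sqrt{5 + 3 \cdot 1} + 142\right) 1 = \left(\sqrt{5 + 3} + 142\right) 1 = \left(\sqrt{8} + 142\right) 1 = \left(2 \sqrt{2} + 142\right) 1 = \left(142 + 2 \sqrt{2}\right) 1 = 142 + 2 \sqrt{2}$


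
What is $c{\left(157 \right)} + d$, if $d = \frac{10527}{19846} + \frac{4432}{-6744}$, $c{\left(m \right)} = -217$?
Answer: $- \frac{3632569049}{16730178} \approx -217.13$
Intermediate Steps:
$d = - \frac{2120423}{16730178}$ ($d = 10527 \cdot \frac{1}{19846} + 4432 \left(- \frac{1}{6744}\right) = \frac{10527}{19846} - \frac{554}{843} = - \frac{2120423}{16730178} \approx -0.12674$)
$c{\left(157 \right)} + d = -217 - \frac{2120423}{16730178} = - \frac{3632569049}{16730178}$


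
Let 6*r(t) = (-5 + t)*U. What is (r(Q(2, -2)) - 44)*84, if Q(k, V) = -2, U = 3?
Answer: -3990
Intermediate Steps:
r(t) = -5/2 + t/2 (r(t) = ((-5 + t)*3)/6 = (-15 + 3*t)/6 = -5/2 + t/2)
(r(Q(2, -2)) - 44)*84 = ((-5/2 + (½)*(-2)) - 44)*84 = ((-5/2 - 1) - 44)*84 = (-7/2 - 44)*84 = -95/2*84 = -3990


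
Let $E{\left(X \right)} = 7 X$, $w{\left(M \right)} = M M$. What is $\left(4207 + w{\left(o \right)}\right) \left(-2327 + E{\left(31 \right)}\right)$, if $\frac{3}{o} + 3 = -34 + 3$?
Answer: $- \frac{5130782555}{578} \approx -8.8768 \cdot 10^{6}$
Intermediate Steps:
$o = - \frac{3}{34}$ ($o = \frac{3}{-3 + \left(-34 + 3\right)} = \frac{3}{-3 - 31} = \frac{3}{-34} = 3 \left(- \frac{1}{34}\right) = - \frac{3}{34} \approx -0.088235$)
$w{\left(M \right)} = M^{2}$
$\left(4207 + w{\left(o \right)}\right) \left(-2327 + E{\left(31 \right)}\right) = \left(4207 + \left(- \frac{3}{34}\right)^{2}\right) \left(-2327 + 7 \cdot 31\right) = \left(4207 + \frac{9}{1156}\right) \left(-2327 + 217\right) = \frac{4863301}{1156} \left(-2110\right) = - \frac{5130782555}{578}$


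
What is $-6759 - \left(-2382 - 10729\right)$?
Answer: $6352$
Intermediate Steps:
$-6759 - \left(-2382 - 10729\right) = -6759 - -13111 = -6759 + 13111 = 6352$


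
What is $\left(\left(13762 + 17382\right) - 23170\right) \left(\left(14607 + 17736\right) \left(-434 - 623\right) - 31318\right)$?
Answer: $-272853287406$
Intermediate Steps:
$\left(\left(13762 + 17382\right) - 23170\right) \left(\left(14607 + 17736\right) \left(-434 - 623\right) - 31318\right) = \left(31144 - 23170\right) \left(32343 \left(-1057\right) - 31318\right) = 7974 \left(-34186551 - 31318\right) = 7974 \left(-34217869\right) = -272853287406$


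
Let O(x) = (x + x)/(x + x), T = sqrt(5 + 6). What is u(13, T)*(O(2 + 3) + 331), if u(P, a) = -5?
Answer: -1660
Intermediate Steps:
T = sqrt(11) ≈ 3.3166
O(x) = 1 (O(x) = (2*x)/((2*x)) = (2*x)*(1/(2*x)) = 1)
u(13, T)*(O(2 + 3) + 331) = -5*(1 + 331) = -5*332 = -1660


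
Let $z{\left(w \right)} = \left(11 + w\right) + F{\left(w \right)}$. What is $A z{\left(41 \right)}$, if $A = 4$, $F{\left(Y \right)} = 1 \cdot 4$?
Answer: $224$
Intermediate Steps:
$F{\left(Y \right)} = 4$
$z{\left(w \right)} = 15 + w$ ($z{\left(w \right)} = \left(11 + w\right) + 4 = 15 + w$)
$A z{\left(41 \right)} = 4 \left(15 + 41\right) = 4 \cdot 56 = 224$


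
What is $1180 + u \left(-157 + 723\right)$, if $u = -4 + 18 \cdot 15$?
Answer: $151736$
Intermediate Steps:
$u = 266$ ($u = -4 + 270 = 266$)
$1180 + u \left(-157 + 723\right) = 1180 + 266 \left(-157 + 723\right) = 1180 + 266 \cdot 566 = 1180 + 150556 = 151736$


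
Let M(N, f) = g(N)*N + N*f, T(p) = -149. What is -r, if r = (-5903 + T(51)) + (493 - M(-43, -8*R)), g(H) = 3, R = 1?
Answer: 5774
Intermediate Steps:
M(N, f) = 3*N + N*f
r = -5774 (r = (-5903 - 149) + (493 - (-43)*(3 - 8*1)) = -6052 + (493 - (-43)*(3 - 8)) = -6052 + (493 - (-43)*(-5)) = -6052 + (493 - 1*215) = -6052 + (493 - 215) = -6052 + 278 = -5774)
-r = -1*(-5774) = 5774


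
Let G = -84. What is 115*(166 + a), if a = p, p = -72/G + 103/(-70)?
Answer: 266271/14 ≈ 19019.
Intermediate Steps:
p = -43/70 (p = -72/(-84) + 103/(-70) = -72*(-1/84) + 103*(-1/70) = 6/7 - 103/70 = -43/70 ≈ -0.61429)
a = -43/70 ≈ -0.61429
115*(166 + a) = 115*(166 - 43/70) = 115*(11577/70) = 266271/14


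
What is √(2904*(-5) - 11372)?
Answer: 2*I*√6473 ≈ 160.91*I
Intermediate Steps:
√(2904*(-5) - 11372) = √(-14520 - 11372) = √(-25892) = 2*I*√6473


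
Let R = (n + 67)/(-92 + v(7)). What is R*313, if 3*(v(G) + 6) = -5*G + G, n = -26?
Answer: -38499/322 ≈ -119.56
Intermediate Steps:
v(G) = -6 - 4*G/3 (v(G) = -6 + (-5*G + G)/3 = -6 + (-4*G)/3 = -6 - 4*G/3)
R = -123/322 (R = (-26 + 67)/(-92 + (-6 - 4/3*7)) = 41/(-92 + (-6 - 28/3)) = 41/(-92 - 46/3) = 41/(-322/3) = 41*(-3/322) = -123/322 ≈ -0.38199)
R*313 = -123/322*313 = -38499/322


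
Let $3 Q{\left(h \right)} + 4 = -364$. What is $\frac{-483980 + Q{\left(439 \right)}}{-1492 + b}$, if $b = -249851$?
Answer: $\frac{1452308}{754029} \approx 1.9261$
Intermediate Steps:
$Q{\left(h \right)} = - \frac{368}{3}$ ($Q{\left(h \right)} = - \frac{4}{3} + \frac{1}{3} \left(-364\right) = - \frac{4}{3} - \frac{364}{3} = - \frac{368}{3}$)
$\frac{-483980 + Q{\left(439 \right)}}{-1492 + b} = \frac{-483980 - \frac{368}{3}}{-1492 - 249851} = - \frac{1452308}{3 \left(-251343\right)} = \left(- \frac{1452308}{3}\right) \left(- \frac{1}{251343}\right) = \frac{1452308}{754029}$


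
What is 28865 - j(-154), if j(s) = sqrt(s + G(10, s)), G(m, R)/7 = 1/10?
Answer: 28865 - I*sqrt(15330)/10 ≈ 28865.0 - 12.381*I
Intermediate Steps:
G(m, R) = 7/10
j(s) = sqrt(7/10 + s) (j(s) = sqrt(s + 7/10) = sqrt(7/10 + s))
28865 - j(-154) = 28865 - sqrt(70 + 100*(-154))/10 = 28865 - sqrt(70 - 15400)/10 = 28865 - sqrt(-15330)/10 = 28865 - I*sqrt(15330)/10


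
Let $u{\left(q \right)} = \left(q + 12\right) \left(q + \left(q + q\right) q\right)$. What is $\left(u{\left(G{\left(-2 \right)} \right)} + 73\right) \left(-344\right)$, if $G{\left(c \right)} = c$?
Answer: $-45752$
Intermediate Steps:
$u{\left(q \right)} = \left(12 + q\right) \left(q + 2 q^{2}\right)$ ($u{\left(q \right)} = \left(12 + q\right) \left(q + 2 q q\right) = \left(12 + q\right) \left(q + 2 q^{2}\right)$)
$\left(u{\left(G{\left(-2 \right)} \right)} + 73\right) \left(-344\right) = \left(- 2 \left(12 + 2 \left(-2\right)^{2} + 25 \left(-2\right)\right) + 73\right) \left(-344\right) = \left(- 2 \left(12 + 2 \cdot 4 - 50\right) + 73\right) \left(-344\right) = \left(- 2 \left(12 + 8 - 50\right) + 73\right) \left(-344\right) = \left(\left(-2\right) \left(-30\right) + 73\right) \left(-344\right) = \left(60 + 73\right) \left(-344\right) = 133 \left(-344\right) = -45752$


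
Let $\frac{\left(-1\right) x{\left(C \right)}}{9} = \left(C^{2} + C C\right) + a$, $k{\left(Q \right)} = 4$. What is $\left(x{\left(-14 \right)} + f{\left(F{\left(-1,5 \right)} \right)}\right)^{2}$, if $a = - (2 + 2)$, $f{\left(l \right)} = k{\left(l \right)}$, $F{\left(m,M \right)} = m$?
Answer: $12166144$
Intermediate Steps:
$f{\left(l \right)} = 4$
$a = -4$ ($a = \left(-1\right) 4 = -4$)
$x{\left(C \right)} = 36 - 18 C^{2}$ ($x{\left(C \right)} = - 9 \left(\left(C^{2} + C C\right) - 4\right) = - 9 \left(\left(C^{2} + C^{2}\right) - 4\right) = - 9 \left(2 C^{2} - 4\right) = - 9 \left(-4 + 2 C^{2}\right) = 36 - 18 C^{2}$)
$\left(x{\left(-14 \right)} + f{\left(F{\left(-1,5 \right)} \right)}\right)^{2} = \left(\left(36 - 18 \left(-14\right)^{2}\right) + 4\right)^{2} = \left(\left(36 - 3528\right) + 4\right)^{2} = \left(-3492 + 4\right)^{2} = \left(-3488\right)^{2} = 12166144$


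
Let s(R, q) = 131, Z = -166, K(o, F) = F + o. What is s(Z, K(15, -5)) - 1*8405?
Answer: -8274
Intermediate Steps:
s(Z, K(15, -5)) - 1*8405 = 131 - 1*8405 = 131 - 8405 = -8274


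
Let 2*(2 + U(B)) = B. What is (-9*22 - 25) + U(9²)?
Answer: -369/2 ≈ -184.50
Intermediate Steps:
U(B) = -2 + B/2
(-9*22 - 25) + U(9²) = (-9*22 - 25) + (-2 + (½)*9²) = (-198 - 25) + (-2 + (½)*81) = -223 + (-2 + 81/2) = -223 + 77/2 = -369/2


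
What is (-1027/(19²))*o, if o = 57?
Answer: -3081/19 ≈ -162.16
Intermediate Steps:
(-1027/(19²))*o = -1027/(19²)*57 = -1027/361*57 = -3081/19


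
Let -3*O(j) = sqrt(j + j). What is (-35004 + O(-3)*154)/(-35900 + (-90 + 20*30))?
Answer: 17502/17695 + 77*I*sqrt(6)/53085 ≈ 0.98909 + 0.003553*I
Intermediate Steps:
O(j) = -sqrt(2)*sqrt(j)/3 (O(j) = -sqrt(j + j)/3 = -sqrt(2)*sqrt(j)/3)
(-35004 + O(-3)*154)/(-35900 + (-90 + 20*30)) = (-35004 - sqrt(2)*sqrt(-3)/3*154)/(-35900 + (-90 + 20*30)) = (-35004 - sqrt(2)*I*sqrt(3)/3*154)/(-35900 + (-90 + 600)) = (-35004 - I*sqrt(6)/3*154)/(-35900 + 510) = (-35004 - 154*I*sqrt(6)/3)/(-35390) = (-35004 - 154*I*sqrt(6)/3)*(-1/35390) = 17502/17695 + 77*I*sqrt(6)/53085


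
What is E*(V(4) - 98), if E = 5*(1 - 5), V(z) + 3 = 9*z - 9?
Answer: 1480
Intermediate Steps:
V(z) = -12 + 9*z (V(z) = -3 + (9*z - 9) = -3 + (-9 + 9*z) = -12 + 9*z)
E = -20 (E = 5*(-4) = -20)
E*(V(4) - 98) = -20*((-12 + 9*4) - 98) = -20*((-12 + 36) - 98) = -20*(24 - 98) = -20*(-74) = 1480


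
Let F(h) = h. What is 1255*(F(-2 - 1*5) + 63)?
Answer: 70280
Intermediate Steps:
1255*(F(-2 - 1*5) + 63) = 1255*((-2 - 1*5) + 63) = 1255*((-2 - 5) + 63) = 1255*(-7 + 63) = 1255*56 = 70280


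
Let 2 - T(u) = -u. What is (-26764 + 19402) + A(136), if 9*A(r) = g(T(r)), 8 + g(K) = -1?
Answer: -7363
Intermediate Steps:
T(u) = 2 + u (T(u) = 2 - (-1)*u = 2 + u)
g(K) = -9 (g(K) = -8 - 1 = -9)
A(r) = -1 (A(r) = (⅑)*(-9) = -1)
(-26764 + 19402) + A(136) = (-26764 + 19402) - 1 = -7362 - 1 = -7363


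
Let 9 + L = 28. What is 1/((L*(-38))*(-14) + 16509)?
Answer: 1/26617 ≈ 3.7570e-5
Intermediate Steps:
L = 19 (L = -9 + 28 = 19)
1/((L*(-38))*(-14) + 16509) = 1/((19*(-38))*(-14) + 16509) = 1/(-722*(-14) + 16509) = 1/(10108 + 16509) = 1/26617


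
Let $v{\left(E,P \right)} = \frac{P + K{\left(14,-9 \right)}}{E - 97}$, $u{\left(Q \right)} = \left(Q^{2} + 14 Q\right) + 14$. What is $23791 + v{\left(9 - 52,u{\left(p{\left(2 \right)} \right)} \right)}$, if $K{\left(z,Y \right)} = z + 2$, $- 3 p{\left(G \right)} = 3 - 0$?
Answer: $\frac{3330723}{140} \approx 23791.0$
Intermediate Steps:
$p{\left(G \right)} = -1$ ($p{\left(G \right)} = - \frac{3 - 0}{3} = - \frac{3 + 0}{3} = \left(- \frac{1}{3}\right) 3 = -1$)
$K{\left(z,Y \right)} = 2 + z$
$u{\left(Q \right)} = 14 + Q^{2} + 14 Q$
$v{\left(E,P \right)} = \frac{16 + P}{-97 + E}$ ($v{\left(E,P \right)} = \frac{P + \left(2 + 14\right)}{E - 97} = \frac{P + 16}{-97 + E} = \frac{16 + P}{-97 + E}$)
$23791 + v{\left(9 - 52,u{\left(p{\left(2 \right)} \right)} \right)} = 23791 + \frac{16 + \left(14 + \left(-1\right)^{2} + 14 \left(-1\right)\right)}{-97 + \left(9 - 52\right)} = 23791 + \frac{16 + \left(14 + 1 - 14\right)}{-97 + \left(9 - 52\right)} = 23791 + \frac{16 + 1}{-97 - 43} = 23791 + \frac{1}{-140} \cdot 17 = 23791 - \frac{17}{140} = \frac{3330723}{140}$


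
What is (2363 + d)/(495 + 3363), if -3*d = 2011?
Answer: 2539/5787 ≈ 0.43874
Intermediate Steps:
d = -2011/3 (d = -⅓*2011 = -2011/3 ≈ -670.33)
(2363 + d)/(495 + 3363) = (2363 - 2011/3)/(495 + 3363) = (5078/3)/3858 = (5078/3)*(1/3858) = 2539/5787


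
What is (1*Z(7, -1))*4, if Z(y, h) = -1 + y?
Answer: 24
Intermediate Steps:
(1*Z(7, -1))*4 = (1*(-1 + 7))*4 = (1*6)*4 = 6*4 = 24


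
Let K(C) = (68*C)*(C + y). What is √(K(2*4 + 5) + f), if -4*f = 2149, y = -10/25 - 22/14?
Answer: √45138835/70 ≈ 95.979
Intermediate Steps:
y = -69/35 (y = -10*1/25 - 22*1/14 = -⅖ - 11/7 = -69/35 ≈ -1.9714)
f = -2149/4 (f = -¼*2149 = -2149/4 ≈ -537.25)
K(C) = 68*C*(-69/35 + C) (K(C) = (68*C)*(C - 69/35) = (68*C)*(-69/35 + C) = 68*C*(-69/35 + C))
√(K(2*4 + 5) + f) = √(68*(2*4 + 5)*(-69 + 35*(2*4 + 5))/35 - 2149/4) = √(68*(8 + 5)*(-69 + 35*(8 + 5))/35 - 2149/4) = √((68/35)*13*(-69 + 35*13) - 2149/4) = √((68/35)*13*(-69 + 455) - 2149/4) = √((68/35)*13*386 - 2149/4) = √(341224/35 - 2149/4) = √(1289681/140) = √45138835/70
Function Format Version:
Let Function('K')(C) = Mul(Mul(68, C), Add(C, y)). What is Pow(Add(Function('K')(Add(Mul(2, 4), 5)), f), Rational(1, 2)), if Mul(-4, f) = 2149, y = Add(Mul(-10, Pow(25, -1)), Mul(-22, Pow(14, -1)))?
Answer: Mul(Rational(1, 70), Pow(45138835, Rational(1, 2))) ≈ 95.979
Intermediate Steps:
y = Rational(-69, 35) (y = Add(Mul(-10, Rational(1, 25)), Mul(-22, Rational(1, 14))) = Add(Rational(-2, 5), Rational(-11, 7)) = Rational(-69, 35) ≈ -1.9714)
f = Rational(-2149, 4) (f = Mul(Rational(-1, 4), 2149) = Rational(-2149, 4) ≈ -537.25)
Function('K')(C) = Mul(68, C, Add(Rational(-69, 35), C)) (Function('K')(C) = Mul(Mul(68, C), Add(C, Rational(-69, 35))) = Mul(Mul(68, C), Add(Rational(-69, 35), C)) = Mul(68, C, Add(Rational(-69, 35), C)))
Pow(Add(Function('K')(Add(Mul(2, 4), 5)), f), Rational(1, 2)) = Pow(Add(Mul(Rational(68, 35), Add(Mul(2, 4), 5), Add(-69, Mul(35, Add(Mul(2, 4), 5)))), Rational(-2149, 4)), Rational(1, 2)) = Pow(Add(Mul(Rational(68, 35), Add(8, 5), Add(-69, Mul(35, Add(8, 5)))), Rational(-2149, 4)), Rational(1, 2)) = Pow(Add(Mul(Rational(68, 35), 13, Add(-69, Mul(35, 13))), Rational(-2149, 4)), Rational(1, 2)) = Pow(Add(Mul(Rational(68, 35), 13, Add(-69, 455)), Rational(-2149, 4)), Rational(1, 2)) = Pow(Add(Mul(Rational(68, 35), 13, 386), Rational(-2149, 4)), Rational(1, 2)) = Pow(Add(Rational(341224, 35), Rational(-2149, 4)), Rational(1, 2)) = Pow(Rational(1289681, 140), Rational(1, 2)) = Mul(Rational(1, 70), Pow(45138835, Rational(1, 2)))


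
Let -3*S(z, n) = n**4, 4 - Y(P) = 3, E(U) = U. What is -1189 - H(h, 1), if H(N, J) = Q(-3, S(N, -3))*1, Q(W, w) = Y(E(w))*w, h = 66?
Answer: -1162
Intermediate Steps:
Y(P) = 1 (Y(P) = 4 - 1*3 = 4 - 3 = 1)
S(z, n) = -n**4/3
Q(W, w) = w (Q(W, w) = 1*w = w)
H(N, J) = -27 (H(N, J) = -1/3*(-3)**4*1 = -1/3*81*1 = -27*1 = -27)
-1189 - H(h, 1) = -1189 - 1*(-27) = -1189 + 27 = -1162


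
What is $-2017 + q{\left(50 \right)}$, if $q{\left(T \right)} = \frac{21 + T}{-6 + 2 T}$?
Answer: $- \frac{189527}{94} \approx -2016.2$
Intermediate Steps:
$q{\left(T \right)} = \frac{21 + T}{-6 + 2 T}$
$-2017 + q{\left(50 \right)} = -2017 + \frac{21 + 50}{2 \left(-3 + 50\right)} = -2017 + \frac{1}{2} \cdot \frac{1}{47} \cdot 71 = -2017 + \frac{71}{94} = - \frac{189527}{94}$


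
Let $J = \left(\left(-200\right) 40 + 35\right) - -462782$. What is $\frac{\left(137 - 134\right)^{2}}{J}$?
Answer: $\frac{9}{454817} \approx 1.9788 \cdot 10^{-5}$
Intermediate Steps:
$J = 454817$ ($J = \left(-8000 + 35\right) + 462782 = -7965 + 462782 = 454817$)
$\frac{\left(137 - 134\right)^{2}}{J} = \frac{\left(137 - 134\right)^{2}}{454817} = 3^{2} \cdot \frac{1}{454817} = 9 \cdot \frac{1}{454817} = \frac{9}{454817}$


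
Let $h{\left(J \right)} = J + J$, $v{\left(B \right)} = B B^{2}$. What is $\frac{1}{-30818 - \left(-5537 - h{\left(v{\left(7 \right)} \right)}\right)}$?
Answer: $- \frac{1}{24595} \approx -4.0659 \cdot 10^{-5}$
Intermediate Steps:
$v{\left(B \right)} = B^{3}$
$h{\left(J \right)} = 2 J$
$\frac{1}{-30818 - \left(-5537 - h{\left(v{\left(7 \right)} \right)}\right)} = \frac{1}{-30818 - \left(-5537 - 686\right)} = \frac{1}{-30818 + \left(\left(25841 + 2 \cdot 343\right) - 20304\right)} = \frac{1}{-30818 + \left(\left(25841 + 686\right) - 20304\right)} = \frac{1}{-30818 + \left(26527 - 20304\right)} = \frac{1}{-30818 + 6223} = \frac{1}{-24595} = - \frac{1}{24595}$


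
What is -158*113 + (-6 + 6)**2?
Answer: -17854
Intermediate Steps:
-158*113 + (-6 + 6)**2 = -17854 + 0**2 = -17854 + 0 = -17854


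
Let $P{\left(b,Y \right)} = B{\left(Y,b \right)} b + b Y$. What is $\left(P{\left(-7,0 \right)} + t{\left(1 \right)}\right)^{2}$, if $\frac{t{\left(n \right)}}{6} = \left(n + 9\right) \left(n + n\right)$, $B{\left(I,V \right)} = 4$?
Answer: $8464$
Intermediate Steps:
$t{\left(n \right)} = 12 n \left(9 + n\right)$ ($t{\left(n \right)} = 6 \left(n + 9\right) \left(n + n\right) = 6 \left(9 + n\right) 2 n = 6 \cdot 2 n \left(9 + n\right) = 12 n \left(9 + n\right)$)
$P{\left(b,Y \right)} = 4 b + Y b$ ($P{\left(b,Y \right)} = 4 b + b Y = 4 b + Y b$)
$\left(P{\left(-7,0 \right)} + t{\left(1 \right)}\right)^{2} = \left(- 7 \left(4 + 0\right) + 12 \cdot 1 \left(9 + 1\right)\right)^{2} = \left(\left(-7\right) 4 + 12 \cdot 1 \cdot 10\right)^{2} = \left(-28 + 120\right)^{2} = 92^{2} = 8464$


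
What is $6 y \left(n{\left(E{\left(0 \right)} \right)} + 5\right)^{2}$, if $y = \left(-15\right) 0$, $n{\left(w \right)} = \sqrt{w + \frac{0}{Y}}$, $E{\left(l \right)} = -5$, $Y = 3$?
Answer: $0$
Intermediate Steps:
$n{\left(w \right)} = \sqrt{w}$ ($n{\left(w \right)} = \sqrt{w + \frac{0}{3}} = \sqrt{w + 0 \cdot \frac{1}{3}} = \sqrt{w + 0} = \sqrt{w}$)
$y = 0$
$6 y \left(n{\left(E{\left(0 \right)} \right)} + 5\right)^{2} = 6 \cdot 0 \left(\sqrt{-5} + 5\right)^{2} = 0 \left(i \sqrt{5} + 5\right)^{2} = 0 \left(5 + i \sqrt{5}\right)^{2} = 0$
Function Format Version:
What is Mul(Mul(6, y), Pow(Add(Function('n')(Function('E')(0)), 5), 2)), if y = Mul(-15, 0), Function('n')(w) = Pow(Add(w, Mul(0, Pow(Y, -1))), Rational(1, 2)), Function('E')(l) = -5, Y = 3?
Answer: 0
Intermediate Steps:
Function('n')(w) = Pow(w, Rational(1, 2)) (Function('n')(w) = Pow(Add(w, Mul(0, Pow(3, -1))), Rational(1, 2)) = Pow(Add(w, Mul(0, Rational(1, 3))), Rational(1, 2)) = Pow(Add(w, 0), Rational(1, 2)) = Pow(w, Rational(1, 2)))
y = 0
Mul(Mul(6, y), Pow(Add(Function('n')(Function('E')(0)), 5), 2)) = Mul(Mul(6, 0), Pow(Add(Pow(-5, Rational(1, 2)), 5), 2)) = Mul(0, Pow(Add(Mul(I, Pow(5, Rational(1, 2))), 5), 2)) = Mul(0, Pow(Add(5, Mul(I, Pow(5, Rational(1, 2)))), 2)) = 0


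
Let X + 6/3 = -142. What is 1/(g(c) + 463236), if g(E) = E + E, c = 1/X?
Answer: 72/33352991 ≈ 2.1587e-6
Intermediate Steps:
X = -144 (X = -2 - 142 = -144)
c = -1/144 (c = 1/(-144) = -1/144 ≈ -0.0069444)
g(E) = 2*E
1/(g(c) + 463236) = 1/(2*(-1/144) + 463236) = 1/(-1/72 + 463236) = 1/(33352991/72) = 72/33352991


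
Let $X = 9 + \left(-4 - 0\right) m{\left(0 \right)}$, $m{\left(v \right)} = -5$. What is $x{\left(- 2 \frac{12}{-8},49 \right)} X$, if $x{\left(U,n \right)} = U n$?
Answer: $4263$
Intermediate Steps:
$X = 29$ ($X = 9 + \left(-4 - 0\right) \left(-5\right) = 9 + \left(-4 + 0\right) \left(-5\right) = 9 - -20 = 9 + 20 = 29$)
$x{\left(- 2 \frac{12}{-8},49 \right)} X = - 2 \frac{12}{-8} \cdot 49 \cdot 29 = - 2 \cdot 12 \left(- \frac{1}{8}\right) 49 \cdot 29 = \left(-2\right) \left(- \frac{3}{2}\right) 49 \cdot 29 = 3 \cdot 49 \cdot 29 = 147 \cdot 29 = 4263$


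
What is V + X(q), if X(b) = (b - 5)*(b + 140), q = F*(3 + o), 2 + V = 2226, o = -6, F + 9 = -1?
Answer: 6474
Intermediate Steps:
F = -10 (F = -9 - 1 = -10)
V = 2224 (V = -2 + 2226 = 2224)
q = 30 (q = -10*(3 - 6) = -10*(-3) = 30)
X(b) = (-5 + b)*(140 + b)
V + X(q) = 2224 + (-700 + 30² + 135*30) = 2224 + (-700 + 900 + 4050) = 2224 + 4250 = 6474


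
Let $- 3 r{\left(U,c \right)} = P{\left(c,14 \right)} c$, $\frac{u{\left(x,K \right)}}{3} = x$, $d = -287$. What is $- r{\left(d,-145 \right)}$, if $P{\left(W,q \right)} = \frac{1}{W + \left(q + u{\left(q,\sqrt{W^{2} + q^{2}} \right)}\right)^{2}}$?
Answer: $- \frac{145}{8973} \approx -0.01616$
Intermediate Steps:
$u{\left(x,K \right)} = 3 x$
$P{\left(W,q \right)} = \frac{1}{W + 16 q^{2}}$ ($P{\left(W,q \right)} = \frac{1}{W + \left(q + 3 q\right)^{2}} = \frac{1}{W + \left(4 q\right)^{2}} = \frac{1}{W + 16 q^{2}}$)
$r{\left(U,c \right)} = - \frac{c}{3 \left(3136 + c\right)}$ ($r{\left(U,c \right)} = - \frac{\frac{1}{c + 16 \cdot 14^{2}} c}{3} = - \frac{\frac{1}{c + 16 \cdot 196} c}{3} = - \frac{\frac{1}{c + 3136} c}{3} = - \frac{\frac{1}{3136 + c} c}{3} = - \frac{c \frac{1}{3136 + c}}{3} = - \frac{c}{3 \left(3136 + c\right)}$)
$- r{\left(d,-145 \right)} = - \frac{\left(-1\right) \left(-145\right)}{9408 + 3 \left(-145\right)} = - \frac{\left(-1\right) \left(-145\right)}{9408 - 435} = - \frac{\left(-1\right) \left(-145\right)}{8973} = \left(-1\right) \frac{145}{8973} = - \frac{145}{8973}$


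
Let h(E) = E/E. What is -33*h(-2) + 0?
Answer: -33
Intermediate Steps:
h(E) = 1
-33*h(-2) + 0 = -33*1 + 0 = -33 + 0 = -33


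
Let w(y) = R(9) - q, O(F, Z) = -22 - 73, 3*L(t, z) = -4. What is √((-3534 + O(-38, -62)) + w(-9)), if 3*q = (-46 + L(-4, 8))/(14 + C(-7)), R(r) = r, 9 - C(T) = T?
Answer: I*√7329435/45 ≈ 60.162*I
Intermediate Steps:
C(T) = 9 - T
L(t, z) = -4/3 (L(t, z) = (⅓)*(-4) = -4/3)
O(F, Z) = -95
q = -71/135 (q = ((-46 - 4/3)/(14 + (9 - 1*(-7))))/3 = (-142/(3*(14 + (9 + 7))))/3 = (-142/(3*(14 + 16)))/3 = (-142/3/30)/3 = (-142/3*1/30)/3 = (⅓)*(-71/45) = -71/135 ≈ -0.52593)
w(y) = 1286/135 (w(y) = 9 - 1*(-71/135) = 9 + 71/135 = 1286/135)
√((-3534 + O(-38, -62)) + w(-9)) = √((-3534 - 95) + 1286/135) = √(-3629 + 1286/135) = √(-488629/135) = I*√7329435/45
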